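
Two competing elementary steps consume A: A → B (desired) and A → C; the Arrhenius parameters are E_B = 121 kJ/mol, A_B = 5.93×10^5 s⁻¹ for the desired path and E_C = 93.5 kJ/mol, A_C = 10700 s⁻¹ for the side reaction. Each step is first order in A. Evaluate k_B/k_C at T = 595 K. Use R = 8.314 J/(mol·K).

Since both paths have the same order in A, the concentration cancels and S_{B/C} = k_B/k_C = (A_B/A_C)·exp[(E_C−E_B)/(RT)].
(E_C−E_B)/(RT) = (93.5−121)×10³/(8.314×595) = -27500/4947 = -5.559.
k_B/k_C = (5.93×10^5/10700)·exp(-5.559) = 55.42 × 0.003852 = 0.213.

0.213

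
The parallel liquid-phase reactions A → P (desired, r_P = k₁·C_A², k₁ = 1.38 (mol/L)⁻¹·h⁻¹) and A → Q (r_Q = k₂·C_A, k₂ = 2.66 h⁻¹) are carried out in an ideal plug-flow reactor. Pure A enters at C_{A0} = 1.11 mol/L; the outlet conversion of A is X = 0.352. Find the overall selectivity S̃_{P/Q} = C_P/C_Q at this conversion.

0.472

C_A = C_{A0}(1−X) = 0.7193 mol/L.
Along a PFR/batch, dC_Q/dC_A = −r_Q/(r_P+r_Q) = −k₂/(k₂+k₁·C_A).
Integrating from C_{A0} to C_A: C_Q = (2.66/1.38)·ln[(2.66+1.38·1.11)/(2.66+1.38·0.719)] = 1.928·ln(4.192/3.653) = 0.2654 mol/L.
Then C_P = (C_{A0}−C_A) − C_Q = 0.3907 − 0.2654 = 0.1253 mol/L.
S̃_{P/Q} = C_P/C_Q = 0.1253/0.2654 = 0.472.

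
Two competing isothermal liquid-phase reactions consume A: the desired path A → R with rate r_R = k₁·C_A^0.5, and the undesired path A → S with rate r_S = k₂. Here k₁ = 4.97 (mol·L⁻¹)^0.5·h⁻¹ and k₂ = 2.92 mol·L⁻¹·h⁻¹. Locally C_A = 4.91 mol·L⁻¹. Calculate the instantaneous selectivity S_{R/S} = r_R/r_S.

S_{R/S} = r_R/r_S = (k₁·C_A^0.5)/(k₂) = (k₁/k₂)·C_A^0.5.
= (4.97×4.910^0.5) / (2.92) = 11.01/2.920 = 3.77.

3.77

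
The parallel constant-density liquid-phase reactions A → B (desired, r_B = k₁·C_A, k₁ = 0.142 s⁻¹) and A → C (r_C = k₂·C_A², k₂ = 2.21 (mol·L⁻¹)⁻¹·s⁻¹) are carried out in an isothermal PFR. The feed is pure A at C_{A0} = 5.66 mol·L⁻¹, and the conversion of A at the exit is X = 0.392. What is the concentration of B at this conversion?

0.0315 mol·L⁻¹

C_A = C_{A0}(1−X) = 3.441 mol·L⁻¹.
Along a PFR/batch, dC_B/dC_A = −r_B/(r_B+r_C) = −k₁/(k₁+k₂·C_A).
Integrating from C_{A0} to C_A: C_B = (0.142/2.21)·ln[(0.142+2.21·5.66)/(0.142+2.21·3.44)] = 0.06425·ln(12.65/7.747) = 0.03151 mol·L⁻¹.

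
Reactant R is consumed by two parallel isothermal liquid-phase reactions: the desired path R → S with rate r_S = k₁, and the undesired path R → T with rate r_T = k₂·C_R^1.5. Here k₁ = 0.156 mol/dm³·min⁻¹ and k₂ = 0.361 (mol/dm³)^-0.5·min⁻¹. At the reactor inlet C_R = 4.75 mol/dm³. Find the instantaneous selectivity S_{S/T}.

0.0417

S_{S/T} = r_S/r_T = (k₁)/(k₂·C_R^1.5) = (k₁/k₂)·C_R^-1.5.
= (0.156) / (0.361×4.750^1.5) = 0.1560/3.737 = 0.0417.
The undesired path is higher order in R, so low C_R (CSTR or dilute feed) favours S.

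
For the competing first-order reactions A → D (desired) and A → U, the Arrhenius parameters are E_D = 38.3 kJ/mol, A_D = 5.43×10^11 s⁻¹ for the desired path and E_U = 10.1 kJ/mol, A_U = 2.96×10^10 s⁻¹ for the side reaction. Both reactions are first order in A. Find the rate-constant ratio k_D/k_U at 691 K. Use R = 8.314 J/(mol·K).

0.135

k_D/k_U = (A_D/A_U)·exp[−(E_D−E_U)/(RT)] = (A_D/A_U)·exp[(E_U−E_D)/(RT)].
(E_U−E_D)/(RT) = (10.1−38.3)×10³/(8.314×691) = -28200/5745 = -4.909.
k_D/k_U = (5.43×10^11/2.96×10^10)·exp(-4.909) = 18.34 × 0.007383 = 0.135.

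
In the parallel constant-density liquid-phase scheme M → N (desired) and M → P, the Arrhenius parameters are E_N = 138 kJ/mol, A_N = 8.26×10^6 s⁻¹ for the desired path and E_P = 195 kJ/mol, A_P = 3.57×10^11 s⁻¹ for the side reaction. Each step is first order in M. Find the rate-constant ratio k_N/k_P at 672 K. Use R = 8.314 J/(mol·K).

Since both paths have the same order in M, the concentration cancels and S_{N/P} = k_N/k_P = (A_N/A_P)·exp[(E_P−E_N)/(RT)].
(E_P−E_N)/(RT) = (195−138)×10³/(8.314×672) = 57000/5587 = 10.20.
k_N/k_P = (8.26×10^6/3.57×10^11)·exp(10.20) = 2.314×10^-5 × 26964 = 0.624.

0.624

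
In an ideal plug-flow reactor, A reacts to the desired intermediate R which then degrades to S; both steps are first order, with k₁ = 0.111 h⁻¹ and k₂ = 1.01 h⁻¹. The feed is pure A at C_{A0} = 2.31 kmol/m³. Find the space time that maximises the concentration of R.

For first-order series the maximum of C_R occurs at τ_opt = ln(k₂/k₁)/(k₂−k₁).
= ln(1.01/0.111)/(1.01−0.111) = ln(9.099)/0.8990 = 2.208/0.8990 = 2.46 h.

2.46 h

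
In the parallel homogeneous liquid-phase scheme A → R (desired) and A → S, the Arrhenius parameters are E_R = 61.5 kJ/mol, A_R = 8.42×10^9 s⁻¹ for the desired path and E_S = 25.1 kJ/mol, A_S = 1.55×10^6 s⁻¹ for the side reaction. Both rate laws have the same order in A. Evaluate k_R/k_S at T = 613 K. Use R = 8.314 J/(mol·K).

With equal orders, S_{R/S} = k_R/k_S = (A_R/A_S)·exp[(E_S−E_R)/(RT)].
(E_S−E_R)/(RT) = (25.1−61.5)×10³/(8.314×613) = -36400/5096 = -7.142.
k_R/k_S = (8.42×10^9/1.55×10^6)·exp(-7.142) = 5432 × 7.910×10^-4 = 4.30.

4.30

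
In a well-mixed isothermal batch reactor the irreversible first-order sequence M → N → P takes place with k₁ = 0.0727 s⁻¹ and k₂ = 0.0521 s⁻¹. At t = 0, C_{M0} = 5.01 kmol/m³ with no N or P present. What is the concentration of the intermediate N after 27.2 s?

1.84 kmol/m³

The intermediate concentration in a first-order A→B→C sequence is C_N = k₁C_{M0}(e^(−k₁t) − e^(−k₂t))/(k₂−k₁).
e^(−k₁t) = e^(−0.0727×27.2) = e^(−1.977) = 0.1384; e^(−k₂t) = e^(−1.417) = 0.2424.
C_N = 0.0727×5.01/(0.0521−0.0727) × (0.1384−0.2424) = (-17.68)×(-0.1040) = 1.839 kmol/m³.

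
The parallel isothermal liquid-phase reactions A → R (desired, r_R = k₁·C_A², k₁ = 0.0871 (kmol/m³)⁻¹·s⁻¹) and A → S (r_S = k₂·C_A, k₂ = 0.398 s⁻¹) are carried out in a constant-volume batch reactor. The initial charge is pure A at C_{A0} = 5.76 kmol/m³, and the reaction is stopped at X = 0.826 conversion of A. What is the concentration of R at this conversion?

C_A = C_{A0}(1−X) = 1.002 kmol/m³.
Along a PFR/batch, dC_S/dC_A = −r_S/(r_R+r_S) = −k₂/(k₂+k₁·C_A).
Integrating from C_{A0} to C_A: C_S = (0.398/0.0871)·ln[(0.398+0.0871·5.76)/(0.398+0.0871·1.00)] = 4.569·ln(0.8997/0.4853) = 2.821 kmol/m³.
Then C_R = (C_{A0}−C_A) − C_S = 4.758 − 2.821 = 1.937 kmol/m³.

1.94 kmol/m³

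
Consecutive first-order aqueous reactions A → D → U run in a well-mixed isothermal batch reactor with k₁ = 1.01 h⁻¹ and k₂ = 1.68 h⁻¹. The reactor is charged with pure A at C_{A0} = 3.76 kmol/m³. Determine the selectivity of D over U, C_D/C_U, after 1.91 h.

The intermediate concentration in a first-order A→B→C sequence is C_D = k₁C_{A0}(e^(−k₁t) − e^(−k₂t))/(k₂−k₁).
e^(−k₁t) = e^(−1.01×1.91) = e^(−1.929) = 0.1453; e^(−k₂t) = e^(−3.209) = 0.04041.
C_D = 1.01×3.76/(1.68−1.01) × (0.1453−0.04041) = 5.668×0.1049 = 0.5944 kmol/m³.
C_A = C_{A0}e^(−k₁t) = 0.5462 kmol/m³, so C_U = C_{A0}−C_A−C_D = 2.619 kmol/m³; C_D/C_U = 0.227.

0.227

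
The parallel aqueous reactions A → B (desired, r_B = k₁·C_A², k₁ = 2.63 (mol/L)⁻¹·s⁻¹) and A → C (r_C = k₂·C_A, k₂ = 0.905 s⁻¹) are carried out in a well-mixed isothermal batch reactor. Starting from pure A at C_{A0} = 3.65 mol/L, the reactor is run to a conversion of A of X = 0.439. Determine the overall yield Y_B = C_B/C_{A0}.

C_A = C_{A0}(1−X) = 2.048 mol/L.
Along a PFR/batch, dC_C/dC_A = −r_C/(r_B+r_C) = −k₂/(k₂+k₁·C_A).
Integrating from C_{A0} to C_A: C_C = (0.905/2.63)·ln[(0.905+2.63·3.65)/(0.905+2.63·2.05)] = 0.3441·ln(10.50/6.290) = 0.1765 mol/L.
Then C_B = (C_{A0}−C_A) − C_C = 1.602 − 0.1765 = 1.426 mol/L.
Y_B = C_B/C_{A0} = 1.426/3.65 = 0.391.

0.391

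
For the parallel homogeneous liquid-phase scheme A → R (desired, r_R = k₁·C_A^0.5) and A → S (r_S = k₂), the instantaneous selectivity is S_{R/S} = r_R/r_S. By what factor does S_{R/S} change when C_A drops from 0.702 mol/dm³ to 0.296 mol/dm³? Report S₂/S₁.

S_{R/S} = (k₁/k₂)·C_A^0.5, so S₂/S₁ = (C_{A,2}/C_{A,1})^0.5.
= (0.296/0.702)^0.5 = (0.4217)^0.5 = 0.649.
Selectivity toward R falls as C_A falls — high-concentration operation is favoured.

0.649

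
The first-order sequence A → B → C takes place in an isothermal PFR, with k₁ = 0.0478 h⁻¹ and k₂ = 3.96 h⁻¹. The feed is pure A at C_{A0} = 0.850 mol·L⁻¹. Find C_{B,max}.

0.00972 mol·L⁻¹

At the optimum, C_{B,max}/C_{A0} = (k₁/k₂)^[k₂/(k₂−k₁)].
= (0.0478/3.96)^(3.96/(3.96−0.0478)) = (0.01207)^(1.012) = 0.01144.
C_{B,max} = 0.01144×0.850 = 0.00972 mol·L⁻¹.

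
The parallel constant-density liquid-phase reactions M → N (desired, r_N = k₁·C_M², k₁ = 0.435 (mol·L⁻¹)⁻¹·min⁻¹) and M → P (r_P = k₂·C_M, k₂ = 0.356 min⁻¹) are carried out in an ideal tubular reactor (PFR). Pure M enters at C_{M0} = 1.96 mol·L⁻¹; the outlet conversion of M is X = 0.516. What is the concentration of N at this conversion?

0.641 mol·L⁻¹

C_M = C_{M0}(1−X) = 0.9486 mol·L⁻¹.
Along a PFR/batch, dC_P/dC_M = −r_P/(r_N+r_P) = −k₂/(k₂+k₁·C_M).
Integrating from C_{M0} to C_M: C_P = (0.356/0.435)·ln[(0.356+0.435·1.96)/(0.356+0.435·0.949)] = 0.8184·ln(1.209/0.7687) = 0.3704 mol·L⁻¹.
Then C_N = (C_{M0}−C_M) − C_P = 1.011 − 0.3704 = 0.6410 mol·L⁻¹.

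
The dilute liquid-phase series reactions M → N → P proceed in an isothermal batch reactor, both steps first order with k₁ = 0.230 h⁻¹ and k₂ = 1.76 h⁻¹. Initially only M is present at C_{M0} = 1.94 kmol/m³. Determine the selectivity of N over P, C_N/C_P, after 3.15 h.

0.163

Solving the coupled first-order balances gives C_N(t) = [k₁/(k₂−k₁)]·C_{M0}·(e^(−k₁t) − e^(−k₂t)).
e^(−k₁t) = e^(−0.230×3.15) = e^(−0.7245) = 0.4846; e^(−k₂t) = e^(−5.544) = 0.003911.
C_N = 0.230×1.94/(1.76−0.230) × (0.4846−0.003911) = 0.2916×0.4807 = 0.1402 kmol/m³.
C_M = C_{M0}e^(−k₁t) = 0.9401 kmol/m³, so C_P = C_{M0}−C_M−C_N = 0.8598 kmol/m³; C_N/C_P = 0.163.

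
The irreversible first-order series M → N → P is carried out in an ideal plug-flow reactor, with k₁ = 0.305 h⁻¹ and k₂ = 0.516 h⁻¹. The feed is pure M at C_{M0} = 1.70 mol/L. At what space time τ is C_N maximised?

Setting dC_N/dτ = 0 gives τ_opt = ln(k₂/k₁)/(k₂−k₁).
= ln(0.516/0.305)/(0.516−0.305) = ln(1.692)/0.2110 = 0.5258/0.2110 = 2.49 h.

2.49 h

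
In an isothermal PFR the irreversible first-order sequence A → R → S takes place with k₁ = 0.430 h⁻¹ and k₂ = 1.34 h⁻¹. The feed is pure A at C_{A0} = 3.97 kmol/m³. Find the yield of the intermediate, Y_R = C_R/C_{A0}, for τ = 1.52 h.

Solving the coupled first-order balances gives C_R(τ) = [k₁/(k₂−k₁)]·C_{A0}·(e^(−k₁τ) − e^(−k₂τ)).
e^(−k₁τ) = e^(−0.430×1.52) = e^(−0.6536) = 0.5202; e^(−k₂τ) = e^(−2.037) = 0.1304.
C_R = 0.430×3.97/(1.34−0.430) × (0.5202−0.1304) = 1.876×0.3897 = 0.7311 kmol/m³.
Y_R = C_R/C_{A0} = 0.7311/3.97 = 0.184.

0.184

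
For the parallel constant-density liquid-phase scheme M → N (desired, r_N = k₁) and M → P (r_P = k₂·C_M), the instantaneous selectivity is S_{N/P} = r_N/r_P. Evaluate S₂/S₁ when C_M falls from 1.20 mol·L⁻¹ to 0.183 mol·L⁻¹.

S_{N/P} = (k₁/k₂)·C_M⁻¹, so S₂/S₁ = (C_{M,2}/C_{M,1})⁻¹.
= 1.20/0.183 = 6.56.

6.56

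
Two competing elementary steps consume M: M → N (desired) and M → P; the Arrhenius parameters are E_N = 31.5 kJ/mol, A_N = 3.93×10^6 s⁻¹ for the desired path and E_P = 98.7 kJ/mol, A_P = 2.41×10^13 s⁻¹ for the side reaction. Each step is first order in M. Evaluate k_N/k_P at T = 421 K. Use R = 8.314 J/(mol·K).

35.5

Since both paths have the same order in M, the concentration cancels and S_{N/P} = k_N/k_P = (A_N/A_P)·exp[(E_P−E_N)/(RT)].
(E_P−E_N)/(RT) = (98.7−31.5)×10³/(8.314×421) = 67200/3500 = 19.20.
k_N/k_P = (3.93×10^6/2.41×10^13)·exp(19.20) = 1.631×10^-7 × 2.178×10^8 = 35.5.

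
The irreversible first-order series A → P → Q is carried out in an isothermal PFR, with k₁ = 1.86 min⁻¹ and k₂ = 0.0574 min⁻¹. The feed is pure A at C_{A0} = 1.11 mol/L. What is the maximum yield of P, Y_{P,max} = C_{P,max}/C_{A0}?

0.895

For a first-order series the maximum intermediate yield is C_{P,max}/C_{A0} = (k₁/k₂)^[k₂/(k₂−k₁)].
= (1.86/0.0574)^(0.0574/(0.0574−1.86)) = (32.40)^(-0.03184) = 0.8952.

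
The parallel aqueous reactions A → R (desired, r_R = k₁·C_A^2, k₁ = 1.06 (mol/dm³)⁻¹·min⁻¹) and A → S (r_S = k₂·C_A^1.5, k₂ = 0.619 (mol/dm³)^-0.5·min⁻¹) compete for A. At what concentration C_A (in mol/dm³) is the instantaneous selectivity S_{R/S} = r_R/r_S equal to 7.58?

S_{R/S} = (k₁/k₂)·C_A^0.5 ⇒ C_A = (S·k₂/k₁)^(2).
= (7.58×0.619/1.06)^(2) = (4.426)^(2) = 19.6 mol/dm³.

19.6 mol/dm³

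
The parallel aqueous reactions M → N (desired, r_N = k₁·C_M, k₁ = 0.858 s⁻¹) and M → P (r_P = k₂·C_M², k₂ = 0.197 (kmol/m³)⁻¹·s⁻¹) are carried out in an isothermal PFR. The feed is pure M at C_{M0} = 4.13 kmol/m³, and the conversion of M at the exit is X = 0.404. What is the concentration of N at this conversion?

C_M = C_{M0}(1−X) = 2.461 kmol/m³.
Along a PFR/batch, dC_N/dC_M = −r_N/(r_N+r_P) = −k₁/(k₁+k₂·C_M).
Integrating from C_{M0} to C_M: C_N = (0.858/0.197)·ln[(0.858+0.197·4.13)/(0.858+0.197·2.46)] = 4.355·ln(1.672/1.343) = 0.9536 kmol/m³.

0.954 kmol/m³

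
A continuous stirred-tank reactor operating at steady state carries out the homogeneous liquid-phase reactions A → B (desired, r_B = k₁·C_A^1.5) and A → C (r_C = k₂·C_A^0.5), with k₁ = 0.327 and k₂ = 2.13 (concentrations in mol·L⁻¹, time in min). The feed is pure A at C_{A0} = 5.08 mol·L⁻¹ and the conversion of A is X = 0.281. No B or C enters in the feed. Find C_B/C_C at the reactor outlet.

0.561

Exit C_A = C_{A0}(1−X) = 5.08×0.719 = 3.653 mol·L⁻¹.
In a CSTR the entire volume is at exit conditions, so r_B = 0.327×3.653^1.5 = 2.283 and r_C = 2.13×3.653^0.5 = 4.071.
Overall selectivity = C_B/C_C = r_Bτ/(r_Cτ) = r_B/r_C = 0.561.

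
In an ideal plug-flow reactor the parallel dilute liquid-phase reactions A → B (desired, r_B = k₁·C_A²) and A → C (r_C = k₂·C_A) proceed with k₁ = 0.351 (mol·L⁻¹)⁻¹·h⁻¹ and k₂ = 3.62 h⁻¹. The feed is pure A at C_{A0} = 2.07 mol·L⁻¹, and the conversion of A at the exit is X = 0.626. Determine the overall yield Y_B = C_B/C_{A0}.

C_A = C_{A0}(1−X) = 0.7742 mol·L⁻¹.
Along a PFR/batch, dC_C/dC_A = −r_C/(r_B+r_C) = −k₂/(k₂+k₁·C_A).
Integrating from C_{A0} to C_A: C_C = (3.62/0.351)·ln[(3.62+0.351·2.07)/(3.62+0.351·0.774)] = 10.31·ln(4.347/3.892) = 1.140 mol·L⁻¹.
Then C_B = (C_{A0}−C_A) − C_C = 1.296 − 1.140 = 0.1559 mol·L⁻¹.
Y_B = C_B/C_{A0} = 0.1559/2.07 = 0.0753.

0.0753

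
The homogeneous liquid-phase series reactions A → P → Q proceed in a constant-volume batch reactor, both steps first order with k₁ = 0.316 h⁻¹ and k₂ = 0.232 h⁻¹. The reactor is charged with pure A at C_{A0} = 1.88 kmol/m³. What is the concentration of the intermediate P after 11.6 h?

0.299 kmol/m³

Solving the coupled first-order balances gives C_P(t) = [k₁/(k₂−k₁)]·C_{A0}·(e^(−k₁t) − e^(−k₂t)).
e^(−k₁t) = e^(−0.316×11.6) = e^(−3.666) = 0.02559; e^(−k₂t) = e^(−2.691) = 0.06780.
C_P = 0.316×1.88/(0.232−0.316) × (0.02559−0.06780) = (-7.072)×(-0.04221) = 0.2985 kmol/m³.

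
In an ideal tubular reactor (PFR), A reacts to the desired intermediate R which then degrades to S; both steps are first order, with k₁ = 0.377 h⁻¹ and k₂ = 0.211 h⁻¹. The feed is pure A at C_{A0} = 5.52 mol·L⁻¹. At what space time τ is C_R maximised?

The intermediate peaks when r₁ = r₂, i.e. k₁e^(−k₁τ) = k₂e^(−k₂τ), giving τ_opt = ln(k₂/k₁)/(k₂−k₁).
= ln(0.211/0.377)/(0.211−0.377) = ln(0.5597)/-0.1660 = -0.5804/-0.1660 = 3.50 h.

3.50 h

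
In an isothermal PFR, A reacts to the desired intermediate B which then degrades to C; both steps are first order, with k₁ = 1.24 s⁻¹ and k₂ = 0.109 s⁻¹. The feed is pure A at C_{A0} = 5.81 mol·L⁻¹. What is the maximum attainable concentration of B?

4.60 mol·L⁻¹

For a first-order series the maximum intermediate yield is C_{B,max}/C_{A0} = (k₁/k₂)^[k₂/(k₂−k₁)].
= (1.24/0.109)^(0.109/(0.109−1.24)) = (11.38)^(-0.09637) = 0.7911.
C_{B,max} = 0.7911×5.81 = 4.60 mol·L⁻¹.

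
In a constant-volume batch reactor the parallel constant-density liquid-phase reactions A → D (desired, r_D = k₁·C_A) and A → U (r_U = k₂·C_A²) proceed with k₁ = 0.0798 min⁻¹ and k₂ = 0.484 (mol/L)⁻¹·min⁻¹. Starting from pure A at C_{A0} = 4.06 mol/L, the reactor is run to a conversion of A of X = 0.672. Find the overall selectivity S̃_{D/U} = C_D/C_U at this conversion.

0.0669

C_A = C_{A0}(1−X) = 1.332 mol/L.
Along a PFR/batch, dC_D/dC_A = −r_D/(r_D+r_U) = −k₁/(k₁+k₂·C_A).
Integrating from C_{A0} to C_A: C_D = (0.0798/0.484)·ln[(0.0798+0.484·4.06)/(0.0798+0.484·1.33)] = 0.1649·ln(2.045/0.7243) = 0.1711 mol/L.
C_U = (C_{A0}−C_A)−C_D = 2.557 mol/L; S̃_{D/U} = 0.1711/2.557 = 0.0669.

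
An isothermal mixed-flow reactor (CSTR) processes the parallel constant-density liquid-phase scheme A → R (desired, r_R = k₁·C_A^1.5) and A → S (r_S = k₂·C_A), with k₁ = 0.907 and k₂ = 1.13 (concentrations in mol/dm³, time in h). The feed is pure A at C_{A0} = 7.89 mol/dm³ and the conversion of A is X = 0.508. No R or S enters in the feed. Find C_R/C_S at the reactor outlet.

1.58

Exit C_A = C_{A0}(1−X) = 7.89×0.492 = 3.882 mol/dm³.
Rates in a CSTR are evaluated at the outlet concentration: r_R = 0.907×3.882^1.5 = 6.937, r_S = 1.13×3.882 = 4.387.
Overall selectivity = C_R/C_S = r_Rτ/(r_Sτ) = r_R/r_S = 1.58.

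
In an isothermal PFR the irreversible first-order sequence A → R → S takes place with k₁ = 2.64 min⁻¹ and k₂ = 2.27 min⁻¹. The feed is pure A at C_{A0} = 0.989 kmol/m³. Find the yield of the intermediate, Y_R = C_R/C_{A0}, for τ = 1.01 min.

0.225

Solving the coupled first-order balances gives C_R(τ) = [k₁/(k₂−k₁)]·C_{A0}·(e^(−k₁τ) − e^(−k₂τ)).
e^(−k₁τ) = e^(−2.64×1.01) = e^(−2.666) = 0.06950; e^(−k₂τ) = e^(−2.293) = 0.1010.
C_R = 2.64×0.989/(2.27−2.64) × (0.06950−0.1010) = (-7.057)×(-0.03149) = 0.2222 kmol/m³.
Y_R = C_R/C_{A0} = 0.2222/0.989 = 0.225.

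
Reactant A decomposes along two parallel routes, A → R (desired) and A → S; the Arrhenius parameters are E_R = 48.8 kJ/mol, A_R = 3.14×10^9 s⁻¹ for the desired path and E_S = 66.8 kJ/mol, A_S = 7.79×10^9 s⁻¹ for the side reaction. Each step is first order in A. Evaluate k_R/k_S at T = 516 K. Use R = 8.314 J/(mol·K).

26.8

k_R/k_S = (A_R/A_S)·exp[−(E_R−E_S)/(RT)] = (A_R/A_S)·exp[(E_S−E_R)/(RT)].
(E_S−E_R)/(RT) = (66.8−48.8)×10³/(8.314×516) = 18000/4290 = 4.196.
k_R/k_S = (3.14×10^9/7.79×10^9)·exp(4.196) = 0.4031 × 66.41 = 26.8.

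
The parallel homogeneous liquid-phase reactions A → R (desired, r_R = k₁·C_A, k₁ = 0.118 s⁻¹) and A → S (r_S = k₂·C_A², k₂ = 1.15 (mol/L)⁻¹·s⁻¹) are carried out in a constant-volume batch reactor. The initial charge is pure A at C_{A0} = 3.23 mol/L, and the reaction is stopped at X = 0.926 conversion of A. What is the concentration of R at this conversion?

0.234 mol/L

C_A = C_{A0}(1−X) = 0.2390 mol/L.
Along a PFR/batch, dC_R/dC_A = −r_R/(r_R+r_S) = −k₁/(k₁+k₂·C_A).
Integrating from C_{A0} to C_A: C_R = (0.118/1.15)·ln[(0.118+1.15·3.23)/(0.118+1.15·0.239)] = 0.1026·ln(3.832/0.3929) = 0.2337 mol/L.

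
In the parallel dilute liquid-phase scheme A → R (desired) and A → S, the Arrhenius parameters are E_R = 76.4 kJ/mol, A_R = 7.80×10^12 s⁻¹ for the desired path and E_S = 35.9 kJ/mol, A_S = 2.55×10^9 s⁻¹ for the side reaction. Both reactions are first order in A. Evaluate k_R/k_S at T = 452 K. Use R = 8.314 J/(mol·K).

0.0638

k_R/k_S = (A_R/A_S)·exp[−(E_R−E_S)/(RT)] = (A_R/A_S)·exp[(E_S−E_R)/(RT)].
(E_S−E_R)/(RT) = (35.9−76.4)×10³/(8.314×452) = -40500/3758 = -10.78.
k_R/k_S = (7.80×10^12/2.55×10^9)·exp(-10.78) = 3059 × 2.087×10^-5 = 0.0638.
Since E_R > E_S, raising the temperature improves selectivity toward R.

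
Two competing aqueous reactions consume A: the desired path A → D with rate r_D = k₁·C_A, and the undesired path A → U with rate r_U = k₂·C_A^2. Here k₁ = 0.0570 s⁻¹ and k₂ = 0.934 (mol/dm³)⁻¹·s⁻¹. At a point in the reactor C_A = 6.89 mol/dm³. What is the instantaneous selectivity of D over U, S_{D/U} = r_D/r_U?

S_{D/U} = r_D/r_U = (k₁·C_A)/(k₂·C_A^2) = (k₁/k₂)·C_A⁻¹.
= (0.0570×6.890) / (0.934×6.890^2) = 0.3927/44.34 = 0.00886.
The undesired path is higher order in A, so low C_A (CSTR or dilute feed) favours D.

0.00886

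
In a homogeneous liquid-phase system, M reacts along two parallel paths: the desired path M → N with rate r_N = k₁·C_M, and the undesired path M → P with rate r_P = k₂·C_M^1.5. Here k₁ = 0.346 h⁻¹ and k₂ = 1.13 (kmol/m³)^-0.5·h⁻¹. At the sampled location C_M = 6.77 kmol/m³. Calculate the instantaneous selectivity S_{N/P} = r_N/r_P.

S_{N/P} = r_N/r_P = (k₁·C_M)/(k₂·C_M^1.5) = (k₁/k₂)·C_M^-0.5.
= (0.346×6.770) / (1.13×6.770^1.5) = 2.342/19.90 = 0.118.
The undesired path is higher order in M, so low C_M (CSTR or dilute feed) favours N.

0.118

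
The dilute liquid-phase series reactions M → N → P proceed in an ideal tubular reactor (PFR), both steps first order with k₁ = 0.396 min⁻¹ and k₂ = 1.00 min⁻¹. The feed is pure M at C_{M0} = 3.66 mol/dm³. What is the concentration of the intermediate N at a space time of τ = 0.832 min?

0.682 mol/dm³

Solving the coupled first-order balances gives C_N(τ) = [k₁/(k₂−k₁)]·C_{M0}·(e^(−k₁τ) − e^(−k₂τ)).
e^(−k₁τ) = e^(−0.396×0.832) = e^(−0.3295) = 0.7193; e^(−k₂τ) = e^(−0.8320) = 0.4352.
C_N = 0.396×3.66/(1.00−0.396) × (0.7193−0.4352) = 2.400×0.2841 = 0.6818 mol/dm³.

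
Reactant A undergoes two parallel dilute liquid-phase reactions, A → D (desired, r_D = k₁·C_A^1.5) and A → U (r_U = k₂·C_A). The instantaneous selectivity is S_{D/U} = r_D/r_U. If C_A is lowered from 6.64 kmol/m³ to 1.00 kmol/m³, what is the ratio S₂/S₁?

S_{D/U} = (k₁/k₂)·C_A^0.5, so S₂/S₁ = (C_{A,2}/C_{A,1})^0.5.
= (1.00/6.64)^0.5 = (0.1506)^0.5 = 0.388.
Selectivity toward D falls as C_A falls — high-concentration operation is favoured.

0.388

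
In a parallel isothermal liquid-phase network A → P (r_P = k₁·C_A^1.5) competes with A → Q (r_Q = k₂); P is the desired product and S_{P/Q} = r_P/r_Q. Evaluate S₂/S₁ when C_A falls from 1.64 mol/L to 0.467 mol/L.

0.152

S_{P/Q} = (k₁/k₂)·C_A^1.5, so S₂/S₁ = (C_{A,2}/C_{A,1})^1.5.
= (0.467/1.64)^1.5 = (0.2848)^1.5 = 0.152.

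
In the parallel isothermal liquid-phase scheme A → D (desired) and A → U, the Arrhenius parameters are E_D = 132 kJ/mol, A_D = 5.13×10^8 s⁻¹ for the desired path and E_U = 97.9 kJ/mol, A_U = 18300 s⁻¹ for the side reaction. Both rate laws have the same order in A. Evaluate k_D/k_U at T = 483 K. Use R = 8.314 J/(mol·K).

5.75

With equal orders, S_{D/U} = k_D/k_U = (A_D/A_U)·exp[(E_U−E_D)/(RT)].
(E_U−E_D)/(RT) = (97.9−132)×10³/(8.314×483) = -34100/4016 = -8.492.
k_D/k_U = (5.13×10^8/18300)·exp(-8.492) = 28033 × 2.052×10^-4 = 5.75.
Since E_D > E_U, raising the temperature improves selectivity toward D.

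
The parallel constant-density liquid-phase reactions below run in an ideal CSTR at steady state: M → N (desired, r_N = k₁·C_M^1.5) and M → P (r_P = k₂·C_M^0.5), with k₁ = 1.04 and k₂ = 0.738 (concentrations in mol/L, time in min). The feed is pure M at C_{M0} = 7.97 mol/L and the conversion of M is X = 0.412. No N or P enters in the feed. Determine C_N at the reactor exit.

Exit C_M = C_{M0}(1−X) = 7.97×0.588 = 4.686 mol/L.
In a CSTR the entire volume is at exit conditions, so r_N = 1.04×4.686^1.5 = 10.55 and r_P = 0.738×4.686^0.5 = 1.598.
Fraction of consumed M going to N: r_N/(r_N+r_P) = 0.8685.
C_N = 0.8685·C_{M0}·X = 0.8685×7.97×0.412 = 2.85 mol/L.

2.85 mol/L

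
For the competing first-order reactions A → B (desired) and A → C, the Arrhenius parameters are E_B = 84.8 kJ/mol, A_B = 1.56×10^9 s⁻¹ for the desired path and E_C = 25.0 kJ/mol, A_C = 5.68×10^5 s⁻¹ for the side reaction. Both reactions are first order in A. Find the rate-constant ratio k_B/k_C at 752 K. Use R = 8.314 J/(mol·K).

With equal orders, S_{B/C} = k_B/k_C = (A_B/A_C)·exp[(E_C−E_B)/(RT)].
(E_C−E_B)/(RT) = (25.0−84.8)×10³/(8.314×752) = -59800/6252 = -9.565.
k_B/k_C = (1.56×10^9/5.68×10^5)·exp(-9.565) = 2746 × 7.016×10^-5 = 0.193.

0.193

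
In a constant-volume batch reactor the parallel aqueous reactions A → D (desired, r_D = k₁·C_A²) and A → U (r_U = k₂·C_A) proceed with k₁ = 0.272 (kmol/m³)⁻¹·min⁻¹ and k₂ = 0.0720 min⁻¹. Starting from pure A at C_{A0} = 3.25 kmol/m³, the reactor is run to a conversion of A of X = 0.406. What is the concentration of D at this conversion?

1.19 kmol/m³

C_A = C_{A0}(1−X) = 1.930 kmol/m³.
Along a PFR/batch, dC_U/dC_A = −r_U/(r_D+r_U) = −k₂/(k₂+k₁·C_A).
Integrating from C_{A0} to C_A: C_U = (0.0720/0.272)·ln[(0.0720+0.272·3.25)/(0.0720+0.272·1.93)] = 0.2647·ln(0.9560/0.5971) = 0.1246 kmol/m³.
Then C_D = (C_{A0}−C_A) − C_U = 1.320 − 0.1246 = 1.195 kmol/m³.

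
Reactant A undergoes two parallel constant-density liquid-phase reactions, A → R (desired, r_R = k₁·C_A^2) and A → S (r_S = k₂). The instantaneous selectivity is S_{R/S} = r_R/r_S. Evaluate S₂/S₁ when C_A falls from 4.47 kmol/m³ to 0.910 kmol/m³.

S_{R/S} = (k₁/k₂)·C_A^2, so S₂/S₁ = (C_{A,2}/C_{A,1})^2.
= (0.910/4.47)^2 = (0.2036)^2 = 0.0414.

0.0414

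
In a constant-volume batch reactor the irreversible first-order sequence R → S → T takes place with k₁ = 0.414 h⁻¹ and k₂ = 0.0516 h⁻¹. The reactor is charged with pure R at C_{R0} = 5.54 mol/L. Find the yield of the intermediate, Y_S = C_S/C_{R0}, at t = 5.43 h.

0.743

Solving the coupled first-order balances gives C_S(t) = [k₁/(k₂−k₁)]·C_{R0}·(e^(−k₁t) − e^(−k₂t)).
e^(−k₁t) = e^(−0.414×5.43) = e^(−2.248) = 0.1056; e^(−k₂t) = e^(−0.2802) = 0.7556.
C_S = 0.414×5.54/(0.0516−0.414) × (0.1056−0.7556) = (-6.329)×(-0.6500) = 4.114 mol/L.
Y_S = C_S/C_{R0} = 4.114/5.54 = 0.743.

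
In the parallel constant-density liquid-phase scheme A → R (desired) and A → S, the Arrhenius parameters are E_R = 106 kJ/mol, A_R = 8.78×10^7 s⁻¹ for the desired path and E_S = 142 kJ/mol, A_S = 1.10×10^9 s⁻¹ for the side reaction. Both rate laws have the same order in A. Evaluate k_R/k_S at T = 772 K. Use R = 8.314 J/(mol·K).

Since both paths have the same order in A, the concentration cancels and S_{R/S} = k_R/k_S = (A_R/A_S)·exp[(E_S−E_R)/(RT)].
(E_S−E_R)/(RT) = (142−106)×10³/(8.314×772) = 36000/6418 = 5.609.
k_R/k_S = (8.78×10^7/1.10×10^9)·exp(5.609) = 0.07982 × 272.8 = 21.8.

21.8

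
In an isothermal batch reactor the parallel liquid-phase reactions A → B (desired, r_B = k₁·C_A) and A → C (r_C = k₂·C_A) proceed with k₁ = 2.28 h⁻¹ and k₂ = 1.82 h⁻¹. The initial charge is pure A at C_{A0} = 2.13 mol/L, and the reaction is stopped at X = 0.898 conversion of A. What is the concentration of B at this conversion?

C_A = C_{A0}(1−X) = 0.2173 mol/L.
Both paths are first order in A, so the instantaneous fraction to B is constant: dC_B/d(−C_A) = k₁/(k₁+k₂) = 0.5561.
C_B = 0.5561·(C_{A0}−C_A) = 0.5561×1.913 = 1.06 mol/L.

1.06 mol/L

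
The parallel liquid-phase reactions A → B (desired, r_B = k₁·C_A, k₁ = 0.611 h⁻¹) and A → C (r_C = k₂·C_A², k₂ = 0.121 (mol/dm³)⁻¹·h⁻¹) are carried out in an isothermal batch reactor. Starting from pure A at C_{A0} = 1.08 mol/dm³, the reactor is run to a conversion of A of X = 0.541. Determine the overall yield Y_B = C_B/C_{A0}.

C_A = C_{A0}(1−X) = 0.4957 mol/dm³.
Along a PFR/batch, dC_B/dC_A = −r_B/(r_B+r_C) = −k₁/(k₁+k₂·C_A).
Integrating from C_{A0} to C_A: C_B = (0.611/0.121)·ln[(0.611+0.121·1.08)/(0.611+0.121·0.496)] = 5.050·ln(0.7417/0.6710) = 0.5058 mol/dm³.
Y_B = C_B/C_{A0} = 0.5058/1.08 = 0.468.

0.468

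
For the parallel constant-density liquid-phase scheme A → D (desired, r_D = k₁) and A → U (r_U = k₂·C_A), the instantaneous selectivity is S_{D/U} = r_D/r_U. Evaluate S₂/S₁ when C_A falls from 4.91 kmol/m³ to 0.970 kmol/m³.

S_{D/U} = (k₁/k₂)·C_A⁻¹, so S₂/S₁ = (C_{A,2}/C_{A,1})⁻¹.
= 4.91/0.970 = 5.06.
Selectivity toward D rises as C_A falls — low-concentration operation is favoured.

5.06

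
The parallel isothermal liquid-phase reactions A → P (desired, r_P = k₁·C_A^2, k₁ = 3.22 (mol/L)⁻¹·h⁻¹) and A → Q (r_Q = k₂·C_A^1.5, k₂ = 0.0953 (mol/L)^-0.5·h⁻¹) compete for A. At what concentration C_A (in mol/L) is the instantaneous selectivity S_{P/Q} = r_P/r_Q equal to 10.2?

0.0911 mol/L

S_{P/Q} = (k₁/k₂)·C_A^0.5 ⇒ C_A = (S·k₂/k₁)^(2).
= (10.2×0.0953/3.22)^(2) = (0.3019)^(2) = 0.0911 mol/L.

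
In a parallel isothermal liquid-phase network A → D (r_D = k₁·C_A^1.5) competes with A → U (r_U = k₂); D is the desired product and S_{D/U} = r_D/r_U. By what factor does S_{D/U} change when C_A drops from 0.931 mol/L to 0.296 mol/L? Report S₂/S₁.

0.179

S_{D/U} = (k₁/k₂)·C_A^1.5, so S₂/S₁ = (C_{A,2}/C_{A,1})^1.5.
= (0.296/0.931)^1.5 = (0.3179)^1.5 = 0.179.
Selectivity toward D falls as C_A falls — high-concentration operation is favoured.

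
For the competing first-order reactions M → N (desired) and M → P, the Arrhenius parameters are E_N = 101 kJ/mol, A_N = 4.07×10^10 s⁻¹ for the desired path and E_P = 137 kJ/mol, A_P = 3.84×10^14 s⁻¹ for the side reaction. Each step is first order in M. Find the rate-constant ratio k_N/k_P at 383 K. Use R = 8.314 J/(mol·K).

8.61

With equal orders, S_{N/P} = k_N/k_P = (A_N/A_P)·exp[(E_P−E_N)/(RT)].
(E_P−E_N)/(RT) = (137−101)×10³/(8.314×383) = 36000/3184 = 11.31.
k_N/k_P = (4.07×10^10/3.84×10^14)·exp(11.31) = 1.060×10^-4 × 81276 = 8.61.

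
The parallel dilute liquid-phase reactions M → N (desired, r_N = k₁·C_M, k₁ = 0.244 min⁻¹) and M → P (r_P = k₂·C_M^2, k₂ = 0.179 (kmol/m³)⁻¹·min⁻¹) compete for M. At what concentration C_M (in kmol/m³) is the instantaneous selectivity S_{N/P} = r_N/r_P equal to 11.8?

0.116 kmol/m³

S_{N/P} = (k₁/k₂)·C_M⁻¹ ⇒ C_M = (S·k₂/k₁)^(-1).
= (11.8×0.179/0.244)^(-1) = (8.657)^(-1) = 0.116 kmol/m³.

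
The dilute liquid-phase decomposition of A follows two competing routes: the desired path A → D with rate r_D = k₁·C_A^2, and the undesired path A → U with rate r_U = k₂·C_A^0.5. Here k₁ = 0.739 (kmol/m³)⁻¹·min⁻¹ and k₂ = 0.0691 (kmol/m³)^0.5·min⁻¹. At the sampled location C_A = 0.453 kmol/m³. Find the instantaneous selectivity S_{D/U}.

3.26

S_{D/U} = r_D/r_U = (k₁·C_A^2)/(k₂·C_A^0.5) = (k₁/k₂)·C_A^1.5.
= (0.739×0.4530^2) / (0.0691×0.4530^0.5) = 0.1516/0.04651 = 3.26.
Since the desired path is higher order in A, keeping C_A high (PFR or concentrated feed) favours D.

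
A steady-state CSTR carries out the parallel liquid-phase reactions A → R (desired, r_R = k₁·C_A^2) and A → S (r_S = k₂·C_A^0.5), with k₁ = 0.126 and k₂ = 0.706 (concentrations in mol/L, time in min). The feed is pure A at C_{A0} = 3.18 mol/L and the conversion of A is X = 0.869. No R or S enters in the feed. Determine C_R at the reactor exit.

0.127 mol/L

Exit C_A = C_{A0}(1−X) = 3.18×0.131 = 0.4166 mol/L.
In a CSTR the entire volume is at exit conditions, so r_R = 0.126×0.4166^2 = 0.02187 and r_S = 0.706×0.4166^0.5 = 0.4557.
Fraction of consumed A going to R: r_R/(r_R+r_S) = 0.04579.
C_R = 0.04579·C_{A0}·X = 0.04579×3.18×0.869 = 0.127 mol/L.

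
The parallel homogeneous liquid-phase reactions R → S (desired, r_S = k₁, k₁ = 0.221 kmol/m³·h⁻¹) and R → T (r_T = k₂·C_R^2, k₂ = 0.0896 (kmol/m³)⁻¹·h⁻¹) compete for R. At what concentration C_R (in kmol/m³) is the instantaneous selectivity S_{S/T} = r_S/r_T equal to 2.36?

S_{S/T} = (k₁/k₂)·C_R^-2 ⇒ C_R = (S·k₂/k₁)^(-0.5).
= (2.36×0.0896/0.221)^(-0.5) = (0.9568)^(-0.5) = 1.02 kmol/m³.

1.02 kmol/m³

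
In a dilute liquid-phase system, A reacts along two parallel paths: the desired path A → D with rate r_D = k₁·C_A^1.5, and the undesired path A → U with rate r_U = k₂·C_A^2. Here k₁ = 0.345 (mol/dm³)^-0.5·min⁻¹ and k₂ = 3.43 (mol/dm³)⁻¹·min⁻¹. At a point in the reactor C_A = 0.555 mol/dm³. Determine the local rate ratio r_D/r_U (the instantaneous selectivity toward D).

0.135

S_{D/U} = r_D/r_U = (k₁·C_A^1.5)/(k₂·C_A^2) = (k₁/k₂)·C_A^-0.5.
= (0.345×0.5550^1.5) / (3.43×0.5550^2) = 0.1426/1.057 = 0.135.
The undesired path is higher order in A, so low C_A (CSTR or dilute feed) favours D.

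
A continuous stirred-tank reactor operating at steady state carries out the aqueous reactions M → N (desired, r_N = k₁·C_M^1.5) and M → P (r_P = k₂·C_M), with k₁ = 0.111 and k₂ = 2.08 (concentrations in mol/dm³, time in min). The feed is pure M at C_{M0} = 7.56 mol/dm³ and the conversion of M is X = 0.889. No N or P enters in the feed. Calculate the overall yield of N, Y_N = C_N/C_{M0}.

Exit C_M = C_{M0}(1−X) = 7.56×0.111 = 0.8392 mol/dm³.
A CSTR operates uniformly at the exit composition, giving r_N = 0.08533 and r_P = 1.745 (each k·C_M^n at C_M = 0.8392).
Fraction of consumed M going to N: r_N/(r_N+r_P) = 0.04661.
C_N = 0.04661·C_{M0}·X = 0.04661×7.56×0.889 = 0.313 mol/dm³; Y_N = C_N/C_{M0} = 0.0414.

0.0414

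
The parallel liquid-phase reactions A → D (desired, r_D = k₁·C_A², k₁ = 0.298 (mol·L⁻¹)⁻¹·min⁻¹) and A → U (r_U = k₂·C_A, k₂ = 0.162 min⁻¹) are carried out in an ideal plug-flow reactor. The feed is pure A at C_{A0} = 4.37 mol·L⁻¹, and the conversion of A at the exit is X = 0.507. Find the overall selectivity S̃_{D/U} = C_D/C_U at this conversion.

5.80

C_A = C_{A0}(1−X) = 2.154 mol·L⁻¹.
Along a PFR/batch, dC_U/dC_A = −r_U/(r_D+r_U) = −k₂/(k₂+k₁·C_A).
Integrating from C_{A0} to C_A: C_U = (0.162/0.298)·ln[(0.162+0.298·4.37)/(0.162+0.298·2.15)] = 0.5436·ln(1.464/0.8040) = 0.3259 mol·L⁻¹.
Then C_D = (C_{A0}−C_A) − C_U = 2.216 − 0.3259 = 1.890 mol·L⁻¹.
S̃_{D/U} = C_D/C_U = 1.890/0.3259 = 5.80.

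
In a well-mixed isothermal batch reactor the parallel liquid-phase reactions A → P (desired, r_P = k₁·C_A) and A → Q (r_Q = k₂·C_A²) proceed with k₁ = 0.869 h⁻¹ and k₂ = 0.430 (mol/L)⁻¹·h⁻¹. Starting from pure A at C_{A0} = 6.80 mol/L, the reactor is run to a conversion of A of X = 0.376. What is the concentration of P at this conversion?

0.692 mol/L

C_A = C_{A0}(1−X) = 4.243 mol/L.
Along a PFR/batch, dC_P/dC_A = −r_P/(r_P+r_Q) = −k₁/(k₁+k₂·C_A).
Integrating from C_{A0} to C_A: C_P = (0.869/0.430)·ln[(0.869+0.430·6.80)/(0.869+0.430·4.24)] = 2.021·ln(3.793/2.694) = 0.6917 mol/L.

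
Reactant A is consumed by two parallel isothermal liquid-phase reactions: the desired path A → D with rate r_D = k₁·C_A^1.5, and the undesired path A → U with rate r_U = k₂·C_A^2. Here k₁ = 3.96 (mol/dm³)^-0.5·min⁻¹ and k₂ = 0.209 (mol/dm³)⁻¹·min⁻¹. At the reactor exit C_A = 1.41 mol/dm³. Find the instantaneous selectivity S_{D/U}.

16.0

S_{D/U} = r_D/r_U = (k₁·C_A^1.5)/(k₂·C_A^2) = (k₁/k₂)·C_A^-0.5.
= (3.96×1.410^1.5) / (0.209×1.410^2) = 6.630/0.4155 = 16.0.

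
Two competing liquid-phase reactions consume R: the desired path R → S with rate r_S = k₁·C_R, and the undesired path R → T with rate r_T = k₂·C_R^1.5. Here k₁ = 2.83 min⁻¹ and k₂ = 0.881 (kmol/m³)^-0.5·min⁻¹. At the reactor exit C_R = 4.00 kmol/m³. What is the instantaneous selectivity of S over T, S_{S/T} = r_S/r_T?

S_{S/T} = r_S/r_T = (k₁·C_R)/(k₂·C_R^1.5) = (k₁/k₂)·C_R^-0.5.
= (2.83×4.000) / (0.881×4.000^1.5) = 11.32/7.048 = 1.61.

1.61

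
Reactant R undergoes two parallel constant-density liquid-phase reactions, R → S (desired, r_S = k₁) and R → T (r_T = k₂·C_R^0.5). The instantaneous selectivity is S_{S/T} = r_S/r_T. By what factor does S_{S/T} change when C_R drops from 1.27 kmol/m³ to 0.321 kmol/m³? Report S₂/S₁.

1.99

S_{S/T} = (k₁/k₂)·C_R^-0.5, so S₂/S₁ = (C_{R,2}/C_{R,1})^-0.5.
= (0.321/1.27)^(-0.5) = (0.2528)^(-0.5) = 1.99.
Selectivity toward S rises as C_R falls — low-concentration operation is favoured.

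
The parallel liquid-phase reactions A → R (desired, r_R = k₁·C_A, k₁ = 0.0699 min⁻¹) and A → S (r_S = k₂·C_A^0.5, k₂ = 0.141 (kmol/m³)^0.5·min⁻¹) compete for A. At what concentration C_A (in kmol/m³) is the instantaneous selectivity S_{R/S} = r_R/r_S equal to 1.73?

S_{R/S} = (k₁/k₂)·C_A^0.5 ⇒ C_A = (S·k₂/k₁)^(2).
= (1.73×0.141/0.0699)^(2) = (3.490)^(2) = 12.2 kmol/m³.

12.2 kmol/m³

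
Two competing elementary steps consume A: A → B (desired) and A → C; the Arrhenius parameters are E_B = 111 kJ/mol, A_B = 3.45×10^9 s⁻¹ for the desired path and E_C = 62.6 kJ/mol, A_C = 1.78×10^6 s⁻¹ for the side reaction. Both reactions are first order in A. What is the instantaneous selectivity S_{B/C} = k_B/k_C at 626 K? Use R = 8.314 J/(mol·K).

0.177

Since both paths have the same order in A, the concentration cancels and S_{B/C} = k_B/k_C = (A_B/A_C)·exp[(E_C−E_B)/(RT)].
(E_C−E_B)/(RT) = (62.6−111)×10³/(8.314×626) = -48400/5205 = -9.300.
k_B/k_C = (3.45×10^9/1.78×10^6)·exp(-9.300) = 1938 × 9.147×10^-5 = 0.177.
Since E_B > E_C, raising the temperature improves selectivity toward B.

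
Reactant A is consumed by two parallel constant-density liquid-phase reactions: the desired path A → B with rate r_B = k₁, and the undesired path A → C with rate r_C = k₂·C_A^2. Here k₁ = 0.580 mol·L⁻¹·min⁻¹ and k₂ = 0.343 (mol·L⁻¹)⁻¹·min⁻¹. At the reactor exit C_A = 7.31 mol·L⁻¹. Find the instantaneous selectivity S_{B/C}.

0.0316

S_{B/C} = r_B/r_C = (k₁)/(k₂·C_A^2) = (k₁/k₂)·C_A^-2.
= (0.580) / (0.343×7.310^2) = 0.5800/18.33 = 0.0316.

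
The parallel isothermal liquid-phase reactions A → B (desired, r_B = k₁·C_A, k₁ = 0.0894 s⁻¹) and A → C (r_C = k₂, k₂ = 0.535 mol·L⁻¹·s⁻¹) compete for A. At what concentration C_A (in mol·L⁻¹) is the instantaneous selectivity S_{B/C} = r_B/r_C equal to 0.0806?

S_{B/C} = (k₁/k₂)·C_A ⇒ C_A = S·k₂/k₁.
= 0.0806×0.535/0.0894 = 0.482 mol·L⁻¹.

0.482 mol·L⁻¹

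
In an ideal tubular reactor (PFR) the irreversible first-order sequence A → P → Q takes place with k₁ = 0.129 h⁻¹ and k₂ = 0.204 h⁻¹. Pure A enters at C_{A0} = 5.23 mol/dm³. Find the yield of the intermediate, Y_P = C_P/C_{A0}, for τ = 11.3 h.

0.229

For first-order series with pure A initially, C_P(τ) = k₁C_{A0}/(k₂−k₁)·(e^(−k₁τ) − e^(−k₂τ)).
e^(−k₁τ) = e^(−0.129×11.3) = e^(−1.458) = 0.2328; e^(−k₂τ) = e^(−2.305) = 0.09974.
C_P = 0.129×5.23/(0.204−0.129) × (0.2328−0.09974) = 8.996×0.1330 = 1.197 mol/dm³.
Y_P = C_P/C_{A0} = 1.197/5.23 = 0.229.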